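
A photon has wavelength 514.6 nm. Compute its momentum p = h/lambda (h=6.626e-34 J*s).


p = h / lambda
= 6.626e-34 / (514.6e-9)
= 6.626e-34 / 5.1460e-07
= 1.2876e-27 kg*m/s

1.2876e-27


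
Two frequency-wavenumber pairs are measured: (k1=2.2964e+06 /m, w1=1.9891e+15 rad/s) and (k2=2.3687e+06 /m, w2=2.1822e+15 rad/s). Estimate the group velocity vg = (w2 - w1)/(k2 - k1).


vg = (w2 - w1) / (k2 - k1)
= (2.1822e+15 - 1.9891e+15) / (2.3687e+06 - 2.2964e+06)
= 1.9310e+14 / 7.2300e+04
= 2.6708e+09 m/s

2.6708e+09


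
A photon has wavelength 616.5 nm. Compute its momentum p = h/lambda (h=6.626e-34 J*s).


p = h / lambda
= 6.626e-34 / (616.5e-9)
= 6.626e-34 / 6.1650e-07
= 1.0748e-27 kg*m/s

1.0748e-27


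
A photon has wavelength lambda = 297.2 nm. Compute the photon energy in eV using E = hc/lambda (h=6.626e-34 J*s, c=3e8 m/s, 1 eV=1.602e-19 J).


E = hc / lambda
= (6.626e-34)(3e8) / (297.2e-9)
= 1.9878e-25 / 2.9720e-07
= 6.6884e-19 J
Converting to eV: 6.6884e-19 / 1.602e-19
= 4.175 eV

4.175


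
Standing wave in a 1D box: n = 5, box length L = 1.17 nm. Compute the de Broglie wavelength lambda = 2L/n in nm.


lambda = 2L / n
= 2 * 1.17 / 5
= 2.34 / 5
= 0.468 nm

0.468


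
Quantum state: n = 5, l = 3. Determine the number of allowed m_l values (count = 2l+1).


m_l ranges from -l to +l in integer steps
So m_l goes from -3 to +3
Count = 2l + 1 = 2*3 + 1
= 7

7


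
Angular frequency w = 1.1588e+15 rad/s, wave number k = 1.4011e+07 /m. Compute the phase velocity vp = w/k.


vp = w / k
= 1.1588e+15 / 1.4011e+07
= 8.2706e+07 m/s

8.2706e+07


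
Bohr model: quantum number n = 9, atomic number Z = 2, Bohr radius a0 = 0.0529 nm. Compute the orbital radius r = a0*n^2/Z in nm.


r = a0 * n^2 / Z
= 0.0529 * 9^2 / 2
= 0.0529 * 81 / 2
= 2.1425 nm

2.1425


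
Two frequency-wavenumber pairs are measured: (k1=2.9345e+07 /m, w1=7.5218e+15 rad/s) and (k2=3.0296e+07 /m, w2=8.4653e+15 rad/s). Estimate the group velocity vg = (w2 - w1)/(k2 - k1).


vg = (w2 - w1) / (k2 - k1)
= (8.4653e+15 - 7.5218e+15) / (3.0296e+07 - 2.9345e+07)
= 9.4350e+14 / 9.5100e+05
= 9.9211e+08 m/s

9.9211e+08


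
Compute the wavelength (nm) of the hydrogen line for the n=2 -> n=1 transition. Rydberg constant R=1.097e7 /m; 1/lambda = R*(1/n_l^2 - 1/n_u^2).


1/lambda = R * (1/n_l^2 - 1/n_u^2)
= 1.097e7 * (1/1^2 - 1/2^2)
= 1.097e7 * (1.0 - 0.25)
= 1.097e7 * 0.75
= 8.2275e+06 /m
lambda = 1 / 8.2275e+06 = 121.5436 nm

121.5436


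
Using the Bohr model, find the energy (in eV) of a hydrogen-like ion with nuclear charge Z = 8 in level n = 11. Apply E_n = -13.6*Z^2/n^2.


E_n = -13.6 * Z^2 / n^2
= -13.6 * 8^2 / 11^2
= -13.6 * 64 / 121
= -7.1934 eV

-7.1934


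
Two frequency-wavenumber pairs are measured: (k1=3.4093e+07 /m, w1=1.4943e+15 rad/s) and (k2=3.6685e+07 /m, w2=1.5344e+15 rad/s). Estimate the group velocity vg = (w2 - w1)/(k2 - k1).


vg = (w2 - w1) / (k2 - k1)
= (1.5344e+15 - 1.4943e+15) / (3.6685e+07 - 3.4093e+07)
= 4.0100e+13 / 2.5920e+06
= 1.5471e+07 m/s

1.5471e+07


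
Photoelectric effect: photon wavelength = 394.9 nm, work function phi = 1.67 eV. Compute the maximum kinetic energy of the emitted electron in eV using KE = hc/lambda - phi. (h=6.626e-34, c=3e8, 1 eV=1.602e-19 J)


E_photon = hc / lambda
= (6.626e-34)(3e8) / (394.9e-9)
= 5.0337e-19 J
= 3.1421 eV
KE = E_photon - phi
= 3.1421 - 1.67
= 1.4721 eV

1.4721


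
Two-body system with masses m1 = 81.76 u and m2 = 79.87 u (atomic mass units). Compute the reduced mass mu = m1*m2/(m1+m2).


mu = m1 * m2 / (m1 + m2)
= 81.76 * 79.87 / (81.76 + 79.87)
= 6530.1712 / 161.63
= 40.402 u

40.402


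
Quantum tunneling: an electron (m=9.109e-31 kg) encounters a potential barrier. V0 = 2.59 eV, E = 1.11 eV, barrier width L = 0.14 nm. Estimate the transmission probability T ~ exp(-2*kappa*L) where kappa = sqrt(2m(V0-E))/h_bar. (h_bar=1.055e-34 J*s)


V0 - E = 1.48 eV = 2.3710e-19 J
kappa = sqrt(2 * m * (V0-E)) / h_bar
= sqrt(2 * 9.109e-31 * 2.3710e-19) / 1.055e-34
= 6.2296e+09 /m
2*kappa*L = 2 * 6.2296e+09 * 0.14e-9
= 1.7443
T = exp(-1.7443) = 1.747695e-01

1.747695e-01


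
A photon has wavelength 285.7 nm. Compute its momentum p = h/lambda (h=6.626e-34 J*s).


p = h / lambda
= 6.626e-34 / (285.7e-9)
= 6.626e-34 / 2.8570e-07
= 2.3192e-27 kg*m/s

2.3192e-27


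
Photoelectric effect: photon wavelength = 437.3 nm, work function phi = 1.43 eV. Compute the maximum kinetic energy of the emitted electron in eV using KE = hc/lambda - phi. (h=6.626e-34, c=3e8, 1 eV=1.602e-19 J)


E_photon = hc / lambda
= (6.626e-34)(3e8) / (437.3e-9)
= 4.5456e-19 J
= 2.8375 eV
KE = E_photon - phi
= 2.8375 - 1.43
= 1.4075 eV

1.4075


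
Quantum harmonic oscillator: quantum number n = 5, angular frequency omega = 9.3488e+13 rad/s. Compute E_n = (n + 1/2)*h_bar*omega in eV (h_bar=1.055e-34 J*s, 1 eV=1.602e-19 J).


E = (n + 1/2) * h_bar * omega
= (5 + 0.5) * 1.055e-34 * 9.3488e+13
= 5.5 * 9.8630e-21
= 5.4246e-20 J
= 0.3386 eV

0.3386


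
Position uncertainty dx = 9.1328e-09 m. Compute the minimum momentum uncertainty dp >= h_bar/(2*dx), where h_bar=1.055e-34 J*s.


dp = h_bar / (2 * dx)
= 1.055e-34 / (2 * 9.1328e-09)
= 1.055e-34 / 1.8266e-08
= 5.7759e-27 kg*m/s

5.7759e-27


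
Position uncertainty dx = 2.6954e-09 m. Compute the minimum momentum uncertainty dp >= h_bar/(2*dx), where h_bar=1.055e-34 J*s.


dp = h_bar / (2 * dx)
= 1.055e-34 / (2 * 2.6954e-09)
= 1.055e-34 / 5.3908e-09
= 1.9570e-26 kg*m/s

1.9570e-26


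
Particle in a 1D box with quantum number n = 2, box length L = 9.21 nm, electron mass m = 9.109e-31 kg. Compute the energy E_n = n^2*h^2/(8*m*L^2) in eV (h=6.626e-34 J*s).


E = n^2 * h^2 / (8 * m * L^2)
= 2^2 * (6.626e-34)^2 / (8 * 9.109e-31 * (9.21e-9)^2)
= 4 * 4.3904e-67 / (8 * 9.109e-31 * 8.4824e-17)
= 2.8411e-21 J
= 0.0177 eV

0.0177


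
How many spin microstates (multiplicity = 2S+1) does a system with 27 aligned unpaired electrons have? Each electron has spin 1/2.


Total spin S = N * (1/2) = 27 * 0.5 = 13.5
Spin multiplicity = 2S + 1
= 2 * 13.5 + 1
= 28

28


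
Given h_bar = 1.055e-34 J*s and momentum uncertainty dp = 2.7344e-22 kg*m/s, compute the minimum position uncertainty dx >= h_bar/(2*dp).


dx = h_bar / (2 * dp)
= 1.055e-34 / (2 * 2.7344e-22)
= 1.055e-34 / 5.4688e-22
= 1.9291e-13 m

1.9291e-13


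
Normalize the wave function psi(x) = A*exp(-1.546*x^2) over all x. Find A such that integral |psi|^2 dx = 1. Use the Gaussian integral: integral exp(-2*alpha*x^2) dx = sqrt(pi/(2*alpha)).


integral |psi|^2 dx = A^2 * sqrt(pi/(2*alpha)) = 1
A^2 = sqrt(2*alpha/pi)
= sqrt(2 * 1.546 / pi)
= 0.992076
A = sqrt(0.992076)
= 0.996

0.996


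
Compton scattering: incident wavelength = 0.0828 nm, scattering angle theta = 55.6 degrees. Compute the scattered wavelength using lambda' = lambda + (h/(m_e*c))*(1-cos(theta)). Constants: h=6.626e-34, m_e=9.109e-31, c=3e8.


Compton wavelength: h/(m_e*c) = 2.4247e-12 m
d_lambda = 2.4247e-12 * (1 - cos(55.6 deg))
= 2.4247e-12 * 0.435033
= 1.0548e-12 m = 0.001055 nm
lambda' = 0.0828 + 0.001055
= 0.083855 nm

0.083855


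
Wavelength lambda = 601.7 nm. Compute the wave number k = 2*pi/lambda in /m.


k = 2 * pi / lambda
= 6.2832 / (601.7e-9)
= 6.2832 / 6.0170e-07
= 1.0442e+07 /m

1.0442e+07


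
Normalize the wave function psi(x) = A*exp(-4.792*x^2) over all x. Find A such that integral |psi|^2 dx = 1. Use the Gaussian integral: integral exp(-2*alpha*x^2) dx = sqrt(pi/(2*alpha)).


integral |psi|^2 dx = A^2 * sqrt(pi/(2*alpha)) = 1
A^2 = sqrt(2*alpha/pi)
= sqrt(2 * 4.792 / pi)
= 1.74662
A = sqrt(1.74662)
= 1.3216

1.3216


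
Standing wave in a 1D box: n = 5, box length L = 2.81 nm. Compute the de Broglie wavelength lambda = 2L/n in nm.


lambda = 2L / n
= 2 * 2.81 / 5
= 5.62 / 5
= 1.124 nm

1.124


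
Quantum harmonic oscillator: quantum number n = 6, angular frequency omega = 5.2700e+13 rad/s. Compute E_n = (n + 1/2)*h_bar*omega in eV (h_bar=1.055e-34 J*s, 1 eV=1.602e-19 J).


E = (n + 1/2) * h_bar * omega
= (6 + 0.5) * 1.055e-34 * 5.2700e+13
= 6.5 * 5.5598e-21
= 3.6139e-20 J
= 0.2256 eV

0.2256


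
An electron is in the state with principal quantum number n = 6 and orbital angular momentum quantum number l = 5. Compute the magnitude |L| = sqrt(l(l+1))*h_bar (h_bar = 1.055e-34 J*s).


L = sqrt(l*(l+1)) * h_bar
= sqrt(5 * 6) * 1.055e-34
= sqrt(30) * 1.055e-34
= 5.4772 * 1.055e-34
= 5.7785e-34 J*s

5.7785e-34


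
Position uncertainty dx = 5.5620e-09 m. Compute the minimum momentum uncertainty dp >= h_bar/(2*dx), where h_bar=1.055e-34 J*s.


dp = h_bar / (2 * dx)
= 1.055e-34 / (2 * 5.5620e-09)
= 1.055e-34 / 1.1124e-08
= 9.4840e-27 kg*m/s

9.4840e-27


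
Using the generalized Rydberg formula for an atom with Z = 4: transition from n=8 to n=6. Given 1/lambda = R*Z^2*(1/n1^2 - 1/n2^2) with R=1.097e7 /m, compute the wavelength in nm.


1/lambda = R * Z^2 * (1/n1^2 - 1/n2^2)
= 1.097e7 * 4^2 * (1/6^2 - 1/8^2)
= 1.097e7 * 16 * (0.027778 - 0.015625)
= 2.1331e+06 /m
lambda = 1 / 2.1331e+06
= 468.811 nm

468.811


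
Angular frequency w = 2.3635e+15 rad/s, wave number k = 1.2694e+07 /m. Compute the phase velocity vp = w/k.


vp = w / k
= 2.3635e+15 / 1.2694e+07
= 1.8619e+08 m/s

1.8619e+08


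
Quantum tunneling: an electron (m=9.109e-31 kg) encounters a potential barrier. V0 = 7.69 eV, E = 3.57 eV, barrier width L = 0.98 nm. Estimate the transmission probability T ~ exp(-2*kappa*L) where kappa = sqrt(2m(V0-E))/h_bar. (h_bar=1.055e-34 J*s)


V0 - E = 4.12 eV = 6.6002e-19 J
kappa = sqrt(2 * m * (V0-E)) / h_bar
= sqrt(2 * 9.109e-31 * 6.6002e-19) / 1.055e-34
= 1.0394e+10 /m
2*kappa*L = 2 * 1.0394e+10 * 0.98e-9
= 20.372
T = exp(-20.372) = 1.420855e-09

1.420855e-09


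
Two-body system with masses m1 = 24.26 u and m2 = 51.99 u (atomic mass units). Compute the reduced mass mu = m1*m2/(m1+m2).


mu = m1 * m2 / (m1 + m2)
= 24.26 * 51.99 / (24.26 + 51.99)
= 1261.2774 / 76.25
= 16.5413 u

16.5413


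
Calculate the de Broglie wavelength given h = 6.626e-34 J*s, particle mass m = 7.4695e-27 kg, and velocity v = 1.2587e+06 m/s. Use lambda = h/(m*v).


lambda = h / (m * v)
= 6.626e-34 / (7.4695e-27 * 1.2587e+06)
= 6.626e-34 / 9.4019e-21
= 7.0475e-14 m

7.0475e-14


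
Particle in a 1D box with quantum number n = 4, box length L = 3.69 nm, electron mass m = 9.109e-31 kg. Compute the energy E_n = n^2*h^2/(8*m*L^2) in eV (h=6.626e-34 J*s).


E = n^2 * h^2 / (8 * m * L^2)
= 4^2 * (6.626e-34)^2 / (8 * 9.109e-31 * (3.69e-9)^2)
= 16 * 4.3904e-67 / (8 * 9.109e-31 * 1.3616e-17)
= 7.0796e-20 J
= 0.4419 eV

0.4419


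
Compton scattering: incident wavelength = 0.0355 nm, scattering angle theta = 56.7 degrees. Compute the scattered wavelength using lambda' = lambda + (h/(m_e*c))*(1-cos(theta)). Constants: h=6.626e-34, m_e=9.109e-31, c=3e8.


Compton wavelength: h/(m_e*c) = 2.4247e-12 m
d_lambda = 2.4247e-12 * (1 - cos(56.7 deg))
= 2.4247e-12 * 0.450977
= 1.0935e-12 m = 0.001093 nm
lambda' = 0.0355 + 0.001093
= 0.036593 nm

0.036593


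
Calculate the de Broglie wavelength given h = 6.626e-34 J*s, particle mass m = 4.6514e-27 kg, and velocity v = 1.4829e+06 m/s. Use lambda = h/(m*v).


lambda = h / (m * v)
= 6.626e-34 / (4.6514e-27 * 1.4829e+06)
= 6.626e-34 / 6.8976e-21
= 9.6063e-14 m

9.6063e-14


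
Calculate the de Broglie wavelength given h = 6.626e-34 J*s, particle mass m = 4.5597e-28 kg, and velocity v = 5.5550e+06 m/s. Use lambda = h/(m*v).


lambda = h / (m * v)
= 6.626e-34 / (4.5597e-28 * 5.5550e+06)
= 6.626e-34 / 2.5329e-21
= 2.6160e-13 m

2.6160e-13


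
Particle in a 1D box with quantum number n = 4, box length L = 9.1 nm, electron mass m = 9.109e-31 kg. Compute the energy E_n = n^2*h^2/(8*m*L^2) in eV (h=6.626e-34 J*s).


E = n^2 * h^2 / (8 * m * L^2)
= 4^2 * (6.626e-34)^2 / (8 * 9.109e-31 * (9.1e-9)^2)
= 16 * 4.3904e-67 / (8 * 9.109e-31 * 8.2810e-17)
= 1.1641e-20 J
= 0.0727 eV

0.0727


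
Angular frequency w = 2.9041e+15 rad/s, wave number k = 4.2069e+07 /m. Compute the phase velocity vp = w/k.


vp = w / k
= 2.9041e+15 / 4.2069e+07
= 6.9032e+07 m/s

6.9032e+07


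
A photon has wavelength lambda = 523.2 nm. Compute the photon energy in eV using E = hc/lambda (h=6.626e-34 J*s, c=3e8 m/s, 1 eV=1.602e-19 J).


E = hc / lambda
= (6.626e-34)(3e8) / (523.2e-9)
= 1.9878e-25 / 5.2320e-07
= 3.7993e-19 J
Converting to eV: 3.7993e-19 / 1.602e-19
= 2.3716 eV

2.3716


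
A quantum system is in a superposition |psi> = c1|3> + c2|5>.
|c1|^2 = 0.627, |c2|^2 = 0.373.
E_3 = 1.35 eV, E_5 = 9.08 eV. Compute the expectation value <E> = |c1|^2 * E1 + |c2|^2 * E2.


<E> = |c1|^2 * E1 + |c2|^2 * E2
= 0.627 * 1.35 + 0.373 * 9.08
= 0.8465 + 3.3868
= 4.2333 eV

4.2333


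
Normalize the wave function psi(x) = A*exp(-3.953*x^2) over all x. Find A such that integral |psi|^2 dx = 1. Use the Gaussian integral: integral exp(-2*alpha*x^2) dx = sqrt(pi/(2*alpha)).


integral |psi|^2 dx = A^2 * sqrt(pi/(2*alpha)) = 1
A^2 = sqrt(2*alpha/pi)
= sqrt(2 * 3.953 / pi)
= 1.586366
A = sqrt(1.586366)
= 1.2595

1.2595


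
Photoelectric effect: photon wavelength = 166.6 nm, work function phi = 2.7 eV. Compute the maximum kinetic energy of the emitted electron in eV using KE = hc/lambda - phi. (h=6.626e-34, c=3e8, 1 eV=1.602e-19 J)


E_photon = hc / lambda
= (6.626e-34)(3e8) / (166.6e-9)
= 1.1932e-18 J
= 7.4479 eV
KE = E_photon - phi
= 7.4479 - 2.7
= 4.7479 eV

4.7479


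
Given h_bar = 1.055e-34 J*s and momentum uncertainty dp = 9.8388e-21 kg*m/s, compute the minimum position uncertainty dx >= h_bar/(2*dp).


dx = h_bar / (2 * dp)
= 1.055e-34 / (2 * 9.8388e-21)
= 1.055e-34 / 1.9678e-20
= 5.3614e-15 m

5.3614e-15


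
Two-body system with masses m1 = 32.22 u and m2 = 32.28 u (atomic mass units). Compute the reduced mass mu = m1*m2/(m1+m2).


mu = m1 * m2 / (m1 + m2)
= 32.22 * 32.28 / (32.22 + 32.28)
= 1040.0616 / 64.5
= 16.125 u

16.125


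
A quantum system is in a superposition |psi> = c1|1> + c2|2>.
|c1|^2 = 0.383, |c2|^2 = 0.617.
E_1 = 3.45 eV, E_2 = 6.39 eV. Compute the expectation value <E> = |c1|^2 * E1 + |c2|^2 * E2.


<E> = |c1|^2 * E1 + |c2|^2 * E2
= 0.383 * 3.45 + 0.617 * 6.39
= 1.3214 + 3.9426
= 5.264 eV

5.264


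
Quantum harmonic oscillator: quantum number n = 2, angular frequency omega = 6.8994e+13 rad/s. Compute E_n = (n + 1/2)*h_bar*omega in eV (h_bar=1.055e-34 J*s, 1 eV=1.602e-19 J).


E = (n + 1/2) * h_bar * omega
= (2 + 0.5) * 1.055e-34 * 6.8994e+13
= 2.5 * 7.2789e-21
= 1.8197e-20 J
= 0.1136 eV

0.1136


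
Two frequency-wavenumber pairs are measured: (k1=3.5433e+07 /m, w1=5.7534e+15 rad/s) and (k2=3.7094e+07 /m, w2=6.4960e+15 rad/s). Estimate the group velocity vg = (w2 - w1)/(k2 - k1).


vg = (w2 - w1) / (k2 - k1)
= (6.4960e+15 - 5.7534e+15) / (3.7094e+07 - 3.5433e+07)
= 7.4260e+14 / 1.6610e+06
= 4.4708e+08 m/s

4.4708e+08


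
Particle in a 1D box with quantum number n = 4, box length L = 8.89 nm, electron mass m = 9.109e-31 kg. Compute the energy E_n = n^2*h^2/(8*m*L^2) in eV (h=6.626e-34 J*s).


E = n^2 * h^2 / (8 * m * L^2)
= 4^2 * (6.626e-34)^2 / (8 * 9.109e-31 * (8.89e-9)^2)
= 16 * 4.3904e-67 / (8 * 9.109e-31 * 7.9032e-17)
= 1.2197e-20 J
= 0.0761 eV

0.0761


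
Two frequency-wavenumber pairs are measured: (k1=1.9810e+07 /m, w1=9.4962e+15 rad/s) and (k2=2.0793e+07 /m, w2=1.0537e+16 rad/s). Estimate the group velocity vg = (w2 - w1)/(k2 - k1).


vg = (w2 - w1) / (k2 - k1)
= (1.0537e+16 - 9.4962e+15) / (2.0793e+07 - 1.9810e+07)
= 1.0408e+15 / 9.8300e+05
= 1.0588e+09 m/s

1.0588e+09


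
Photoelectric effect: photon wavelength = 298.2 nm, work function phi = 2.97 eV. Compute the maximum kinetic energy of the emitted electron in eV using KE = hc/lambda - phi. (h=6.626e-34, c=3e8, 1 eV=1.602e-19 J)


E_photon = hc / lambda
= (6.626e-34)(3e8) / (298.2e-9)
= 6.6660e-19 J
= 4.161 eV
KE = E_photon - phi
= 4.161 - 2.97
= 1.191 eV

1.191


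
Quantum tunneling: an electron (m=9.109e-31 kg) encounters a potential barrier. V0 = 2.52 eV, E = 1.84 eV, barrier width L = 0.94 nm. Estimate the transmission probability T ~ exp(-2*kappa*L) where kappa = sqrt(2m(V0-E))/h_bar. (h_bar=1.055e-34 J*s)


V0 - E = 0.68 eV = 1.0894e-19 J
kappa = sqrt(2 * m * (V0-E)) / h_bar
= sqrt(2 * 9.109e-31 * 1.0894e-19) / 1.055e-34
= 4.2226e+09 /m
2*kappa*L = 2 * 4.2226e+09 * 0.94e-9
= 7.9386
T = exp(-7.9386) = 3.567216e-04

3.567216e-04


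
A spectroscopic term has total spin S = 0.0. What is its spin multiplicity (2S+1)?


Spin multiplicity = 2S + 1
= 2 * 0.0 + 1
= 0.0 + 1
= 1

1


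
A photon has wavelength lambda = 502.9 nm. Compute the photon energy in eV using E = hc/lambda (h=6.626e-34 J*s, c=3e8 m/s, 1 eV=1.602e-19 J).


E = hc / lambda
= (6.626e-34)(3e8) / (502.9e-9)
= 1.9878e-25 / 5.0290e-07
= 3.9527e-19 J
Converting to eV: 3.9527e-19 / 1.602e-19
= 2.4673 eV

2.4673


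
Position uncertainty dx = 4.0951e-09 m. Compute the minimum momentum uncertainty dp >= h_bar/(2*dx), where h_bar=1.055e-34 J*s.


dp = h_bar / (2 * dx)
= 1.055e-34 / (2 * 4.0951e-09)
= 1.055e-34 / 8.1902e-09
= 1.2881e-26 kg*m/s

1.2881e-26


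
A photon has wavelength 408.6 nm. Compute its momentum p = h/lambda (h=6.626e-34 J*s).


p = h / lambda
= 6.626e-34 / (408.6e-9)
= 6.626e-34 / 4.0860e-07
= 1.6216e-27 kg*m/s

1.6216e-27


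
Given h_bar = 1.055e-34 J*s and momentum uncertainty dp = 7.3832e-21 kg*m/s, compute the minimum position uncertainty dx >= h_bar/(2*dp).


dx = h_bar / (2 * dp)
= 1.055e-34 / (2 * 7.3832e-21)
= 1.055e-34 / 1.4766e-20
= 7.1446e-15 m

7.1446e-15


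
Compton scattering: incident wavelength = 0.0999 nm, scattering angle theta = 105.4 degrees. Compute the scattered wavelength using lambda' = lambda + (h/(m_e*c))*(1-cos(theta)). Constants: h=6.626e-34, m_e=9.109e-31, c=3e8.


Compton wavelength: h/(m_e*c) = 2.4247e-12 m
d_lambda = 2.4247e-12 * (1 - cos(105.4 deg))
= 2.4247e-12 * 1.265556
= 3.0686e-12 m = 0.003069 nm
lambda' = 0.0999 + 0.003069
= 0.102969 nm

0.102969


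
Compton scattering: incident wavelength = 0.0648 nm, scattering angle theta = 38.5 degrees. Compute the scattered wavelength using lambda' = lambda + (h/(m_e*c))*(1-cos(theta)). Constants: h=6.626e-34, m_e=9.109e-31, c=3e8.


Compton wavelength: h/(m_e*c) = 2.4247e-12 m
d_lambda = 2.4247e-12 * (1 - cos(38.5 deg))
= 2.4247e-12 * 0.217392
= 5.2711e-13 m = 0.000527 nm
lambda' = 0.0648 + 0.000527
= 0.065327 nm

0.065327


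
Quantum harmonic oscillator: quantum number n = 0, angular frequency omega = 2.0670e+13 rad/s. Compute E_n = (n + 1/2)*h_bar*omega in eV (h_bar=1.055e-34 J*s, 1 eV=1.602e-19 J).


E = (n + 1/2) * h_bar * omega
= (0 + 0.5) * 1.055e-34 * 2.0670e+13
= 0.5 * 2.1807e-21
= 1.0903e-21 J
= 0.0068 eV

0.0068


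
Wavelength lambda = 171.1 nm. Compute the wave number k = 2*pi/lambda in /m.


k = 2 * pi / lambda
= 6.2832 / (171.1e-9)
= 6.2832 / 1.7110e-07
= 3.6722e+07 /m

3.6722e+07


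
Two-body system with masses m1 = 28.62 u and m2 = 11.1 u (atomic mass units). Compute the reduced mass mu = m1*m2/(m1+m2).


mu = m1 * m2 / (m1 + m2)
= 28.62 * 11.1 / (28.62 + 11.1)
= 317.682 / 39.72
= 7.998 u

7.998


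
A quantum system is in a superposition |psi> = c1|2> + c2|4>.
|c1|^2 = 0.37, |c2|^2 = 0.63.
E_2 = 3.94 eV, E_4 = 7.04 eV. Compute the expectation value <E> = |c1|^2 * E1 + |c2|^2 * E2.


<E> = |c1|^2 * E1 + |c2|^2 * E2
= 0.37 * 3.94 + 0.63 * 7.04
= 1.4578 + 4.4352
= 5.893 eV

5.893


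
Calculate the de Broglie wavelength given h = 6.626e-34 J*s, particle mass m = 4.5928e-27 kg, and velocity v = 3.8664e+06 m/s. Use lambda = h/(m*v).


lambda = h / (m * v)
= 6.626e-34 / (4.5928e-27 * 3.8664e+06)
= 6.626e-34 / 1.7758e-20
= 3.7314e-14 m

3.7314e-14


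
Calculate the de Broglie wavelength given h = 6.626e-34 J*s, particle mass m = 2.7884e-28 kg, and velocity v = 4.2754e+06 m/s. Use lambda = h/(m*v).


lambda = h / (m * v)
= 6.626e-34 / (2.7884e-28 * 4.2754e+06)
= 6.626e-34 / 1.1922e-21
= 5.5580e-13 m

5.5580e-13


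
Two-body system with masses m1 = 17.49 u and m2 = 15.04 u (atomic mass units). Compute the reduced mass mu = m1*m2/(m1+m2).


mu = m1 * m2 / (m1 + m2)
= 17.49 * 15.04 / (17.49 + 15.04)
= 263.0496 / 32.53
= 8.0864 u

8.0864


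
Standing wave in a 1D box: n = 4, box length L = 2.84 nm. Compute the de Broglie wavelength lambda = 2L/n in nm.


lambda = 2L / n
= 2 * 2.84 / 4
= 5.68 / 4
= 1.42 nm

1.42


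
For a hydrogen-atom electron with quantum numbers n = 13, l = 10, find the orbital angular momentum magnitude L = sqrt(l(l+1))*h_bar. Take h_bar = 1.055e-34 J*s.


L = sqrt(l*(l+1)) * h_bar
= sqrt(10 * 11) * 1.055e-34
= sqrt(110) * 1.055e-34
= 10.4881 * 1.055e-34
= 1.1065e-33 J*s

1.1065e-33


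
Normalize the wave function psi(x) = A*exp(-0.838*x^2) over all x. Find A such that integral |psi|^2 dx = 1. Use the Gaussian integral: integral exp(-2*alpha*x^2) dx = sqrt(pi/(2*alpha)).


integral |psi|^2 dx = A^2 * sqrt(pi/(2*alpha)) = 1
A^2 = sqrt(2*alpha/pi)
= sqrt(2 * 0.838 / pi)
= 0.730402
A = sqrt(0.730402)
= 0.8546

0.8546


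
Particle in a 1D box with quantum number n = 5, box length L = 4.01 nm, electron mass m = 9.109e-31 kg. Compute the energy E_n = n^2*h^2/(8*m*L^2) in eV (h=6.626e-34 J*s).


E = n^2 * h^2 / (8 * m * L^2)
= 5^2 * (6.626e-34)^2 / (8 * 9.109e-31 * (4.01e-9)^2)
= 25 * 4.3904e-67 / (8 * 9.109e-31 * 1.6080e-17)
= 9.3668e-20 J
= 0.5847 eV

0.5847


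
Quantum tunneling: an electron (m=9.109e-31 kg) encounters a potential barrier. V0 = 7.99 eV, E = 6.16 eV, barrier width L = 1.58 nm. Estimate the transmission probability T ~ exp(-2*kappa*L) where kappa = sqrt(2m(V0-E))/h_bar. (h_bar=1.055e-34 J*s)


V0 - E = 1.83 eV = 2.9317e-19 J
kappa = sqrt(2 * m * (V0-E)) / h_bar
= sqrt(2 * 9.109e-31 * 2.9317e-19) / 1.055e-34
= 6.9272e+09 /m
2*kappa*L = 2 * 6.9272e+09 * 1.58e-9
= 21.8898
T = exp(-21.8898) = 3.114448e-10

3.114448e-10


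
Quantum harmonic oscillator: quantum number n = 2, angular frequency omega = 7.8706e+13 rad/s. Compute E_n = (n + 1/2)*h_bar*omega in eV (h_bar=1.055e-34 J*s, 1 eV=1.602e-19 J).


E = (n + 1/2) * h_bar * omega
= (2 + 0.5) * 1.055e-34 * 7.8706e+13
= 2.5 * 8.3035e-21
= 2.0759e-20 J
= 0.1296 eV

0.1296


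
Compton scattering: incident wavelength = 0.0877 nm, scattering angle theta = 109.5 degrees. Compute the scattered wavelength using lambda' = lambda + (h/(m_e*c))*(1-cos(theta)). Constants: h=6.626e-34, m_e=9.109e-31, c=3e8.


Compton wavelength: h/(m_e*c) = 2.4247e-12 m
d_lambda = 2.4247e-12 * (1 - cos(109.5 deg))
= 2.4247e-12 * 1.333807
= 3.2341e-12 m = 0.003234 nm
lambda' = 0.0877 + 0.003234
= 0.090934 nm

0.090934


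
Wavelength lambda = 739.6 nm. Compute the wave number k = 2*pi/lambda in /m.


k = 2 * pi / lambda
= 6.2832 / (739.6e-9)
= 6.2832 / 7.3960e-07
= 8.4954e+06 /m

8.4954e+06


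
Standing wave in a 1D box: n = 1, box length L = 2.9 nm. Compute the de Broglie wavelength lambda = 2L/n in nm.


lambda = 2L / n
= 2 * 2.9 / 1
= 5.8 / 1
= 5.8 nm

5.8


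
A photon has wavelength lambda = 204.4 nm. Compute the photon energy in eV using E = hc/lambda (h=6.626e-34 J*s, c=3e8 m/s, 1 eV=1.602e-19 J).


E = hc / lambda
= (6.626e-34)(3e8) / (204.4e-9)
= 1.9878e-25 / 2.0440e-07
= 9.7250e-19 J
Converting to eV: 9.7250e-19 / 1.602e-19
= 6.0706 eV

6.0706


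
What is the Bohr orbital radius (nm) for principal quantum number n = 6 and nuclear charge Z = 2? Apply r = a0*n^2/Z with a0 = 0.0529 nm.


r = a0 * n^2 / Z
= 0.0529 * 6^2 / 2
= 0.0529 * 36 / 2
= 0.9522 nm

0.9522


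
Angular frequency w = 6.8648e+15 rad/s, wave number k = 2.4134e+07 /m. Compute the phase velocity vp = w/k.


vp = w / k
= 6.8648e+15 / 2.4134e+07
= 2.8445e+08 m/s

2.8445e+08


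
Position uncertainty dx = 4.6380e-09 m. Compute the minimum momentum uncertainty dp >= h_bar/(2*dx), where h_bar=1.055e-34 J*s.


dp = h_bar / (2 * dx)
= 1.055e-34 / (2 * 4.6380e-09)
= 1.055e-34 / 9.2760e-09
= 1.1373e-26 kg*m/s

1.1373e-26


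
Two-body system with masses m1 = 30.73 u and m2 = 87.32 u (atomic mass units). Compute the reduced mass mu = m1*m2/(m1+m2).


mu = m1 * m2 / (m1 + m2)
= 30.73 * 87.32 / (30.73 + 87.32)
= 2683.3436 / 118.05
= 22.7306 u

22.7306


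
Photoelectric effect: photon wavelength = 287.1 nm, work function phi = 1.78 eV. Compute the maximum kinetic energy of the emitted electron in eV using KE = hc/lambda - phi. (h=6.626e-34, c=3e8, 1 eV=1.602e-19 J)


E_photon = hc / lambda
= (6.626e-34)(3e8) / (287.1e-9)
= 6.9237e-19 J
= 4.3219 eV
KE = E_photon - phi
= 4.3219 - 1.78
= 2.5419 eV

2.5419


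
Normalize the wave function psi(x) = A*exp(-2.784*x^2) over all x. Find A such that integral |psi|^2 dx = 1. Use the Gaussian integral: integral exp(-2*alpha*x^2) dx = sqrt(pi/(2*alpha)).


integral |psi|^2 dx = A^2 * sqrt(pi/(2*alpha)) = 1
A^2 = sqrt(2*alpha/pi)
= sqrt(2 * 2.784 / pi)
= 1.331296
A = sqrt(1.331296)
= 1.1538

1.1538


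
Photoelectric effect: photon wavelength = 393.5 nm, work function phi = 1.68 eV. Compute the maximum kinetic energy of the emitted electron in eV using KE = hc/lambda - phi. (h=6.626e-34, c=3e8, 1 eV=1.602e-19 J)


E_photon = hc / lambda
= (6.626e-34)(3e8) / (393.5e-9)
= 5.0516e-19 J
= 3.1533 eV
KE = E_photon - phi
= 3.1533 - 1.68
= 1.4733 eV

1.4733


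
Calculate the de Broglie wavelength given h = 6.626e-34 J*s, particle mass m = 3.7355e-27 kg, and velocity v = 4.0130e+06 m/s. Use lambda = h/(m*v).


lambda = h / (m * v)
= 6.626e-34 / (3.7355e-27 * 4.0130e+06)
= 6.626e-34 / 1.4991e-20
= 4.4201e-14 m

4.4201e-14


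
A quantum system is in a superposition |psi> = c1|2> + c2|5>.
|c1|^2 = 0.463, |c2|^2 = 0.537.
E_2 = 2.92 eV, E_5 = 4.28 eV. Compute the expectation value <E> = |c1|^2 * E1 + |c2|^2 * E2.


<E> = |c1|^2 * E1 + |c2|^2 * E2
= 0.463 * 2.92 + 0.537 * 4.28
= 1.352 + 2.2984
= 3.6503 eV

3.6503


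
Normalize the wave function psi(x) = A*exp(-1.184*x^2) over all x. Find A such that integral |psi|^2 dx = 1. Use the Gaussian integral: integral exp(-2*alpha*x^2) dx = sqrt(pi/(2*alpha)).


integral |psi|^2 dx = A^2 * sqrt(pi/(2*alpha)) = 1
A^2 = sqrt(2*alpha/pi)
= sqrt(2 * 1.184 / pi)
= 0.868192
A = sqrt(0.868192)
= 0.9318

0.9318


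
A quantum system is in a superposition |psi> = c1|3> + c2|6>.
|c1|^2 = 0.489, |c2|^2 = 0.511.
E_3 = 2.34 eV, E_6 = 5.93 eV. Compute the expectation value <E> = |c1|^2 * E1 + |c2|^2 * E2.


<E> = |c1|^2 * E1 + |c2|^2 * E2
= 0.489 * 2.34 + 0.511 * 5.93
= 1.1443 + 3.0302
= 4.1745 eV

4.1745


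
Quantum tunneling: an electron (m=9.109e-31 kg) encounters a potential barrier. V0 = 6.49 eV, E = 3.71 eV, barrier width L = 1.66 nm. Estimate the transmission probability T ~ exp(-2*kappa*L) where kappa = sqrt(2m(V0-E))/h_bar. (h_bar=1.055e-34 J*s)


V0 - E = 2.78 eV = 4.4536e-19 J
kappa = sqrt(2 * m * (V0-E)) / h_bar
= sqrt(2 * 9.109e-31 * 4.4536e-19) / 1.055e-34
= 8.5379e+09 /m
2*kappa*L = 2 * 8.5379e+09 * 1.66e-9
= 28.3459
T = exp(-28.3459) = 4.892713e-13

4.892713e-13


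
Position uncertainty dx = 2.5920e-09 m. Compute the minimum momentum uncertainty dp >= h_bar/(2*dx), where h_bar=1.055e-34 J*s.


dp = h_bar / (2 * dx)
= 1.055e-34 / (2 * 2.5920e-09)
= 1.055e-34 / 5.1840e-09
= 2.0351e-26 kg*m/s

2.0351e-26


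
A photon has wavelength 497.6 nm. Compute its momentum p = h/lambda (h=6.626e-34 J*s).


p = h / lambda
= 6.626e-34 / (497.6e-9)
= 6.626e-34 / 4.9760e-07
= 1.3316e-27 kg*m/s

1.3316e-27


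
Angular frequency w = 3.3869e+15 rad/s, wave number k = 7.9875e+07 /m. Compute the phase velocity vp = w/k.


vp = w / k
= 3.3869e+15 / 7.9875e+07
= 4.2403e+07 m/s

4.2403e+07


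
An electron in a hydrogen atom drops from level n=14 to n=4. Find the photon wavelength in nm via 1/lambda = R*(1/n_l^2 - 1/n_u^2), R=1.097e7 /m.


1/lambda = R * (1/n_l^2 - 1/n_u^2)
= 1.097e7 * (1/4^2 - 1/14^2)
= 1.097e7 * (0.0625 - 0.005102)
= 1.097e7 * 0.057398
= 6.2966e+05 /m
lambda = 1 / 6.2966e+05 = 1588.1698 nm

1588.1698


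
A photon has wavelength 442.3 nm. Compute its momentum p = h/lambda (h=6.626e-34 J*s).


p = h / lambda
= 6.626e-34 / (442.3e-9)
= 6.626e-34 / 4.4230e-07
= 1.4981e-27 kg*m/s

1.4981e-27


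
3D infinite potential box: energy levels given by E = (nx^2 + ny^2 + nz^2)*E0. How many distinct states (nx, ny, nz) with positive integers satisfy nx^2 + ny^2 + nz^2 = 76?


Enumerate all (nx, ny, nz) with nx^2 + ny^2 + nz^2 = 76:
(2,6,6)
(6,2,6)
(6,6,2)
Total degeneracy = 3

3


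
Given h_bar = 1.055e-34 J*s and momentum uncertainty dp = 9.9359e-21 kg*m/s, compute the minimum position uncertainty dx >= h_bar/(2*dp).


dx = h_bar / (2 * dp)
= 1.055e-34 / (2 * 9.9359e-21)
= 1.055e-34 / 1.9872e-20
= 5.3090e-15 m

5.3090e-15


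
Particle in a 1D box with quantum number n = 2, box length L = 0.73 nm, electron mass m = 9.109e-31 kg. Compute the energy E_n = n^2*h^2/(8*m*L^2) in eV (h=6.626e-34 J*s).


E = n^2 * h^2 / (8 * m * L^2)
= 2^2 * (6.626e-34)^2 / (8 * 9.109e-31 * (0.73e-9)^2)
= 4 * 4.3904e-67 / (8 * 9.109e-31 * 5.3290e-19)
= 4.5223e-19 J
= 2.8229 eV

2.8229


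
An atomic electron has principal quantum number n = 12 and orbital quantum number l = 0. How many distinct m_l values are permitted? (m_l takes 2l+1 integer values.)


m_l ranges from -l to +l in integer steps
So m_l goes from -0 to +0
Count = 2l + 1 = 2*0 + 1
= 1

1


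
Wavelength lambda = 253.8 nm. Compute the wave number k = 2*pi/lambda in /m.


k = 2 * pi / lambda
= 6.2832 / (253.8e-9)
= 6.2832 / 2.5380e-07
= 2.4756e+07 /m

2.4756e+07


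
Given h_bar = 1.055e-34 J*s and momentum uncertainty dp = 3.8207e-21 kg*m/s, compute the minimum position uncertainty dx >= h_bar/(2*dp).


dx = h_bar / (2 * dp)
= 1.055e-34 / (2 * 3.8207e-21)
= 1.055e-34 / 7.6414e-21
= 1.3806e-14 m

1.3806e-14


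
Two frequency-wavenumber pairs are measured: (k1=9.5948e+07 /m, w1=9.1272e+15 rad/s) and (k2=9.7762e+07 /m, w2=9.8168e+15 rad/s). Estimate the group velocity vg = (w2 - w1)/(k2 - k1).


vg = (w2 - w1) / (k2 - k1)
= (9.8168e+15 - 9.1272e+15) / (9.7762e+07 - 9.5948e+07)
= 6.8960e+14 / 1.8140e+06
= 3.8015e+08 m/s

3.8015e+08


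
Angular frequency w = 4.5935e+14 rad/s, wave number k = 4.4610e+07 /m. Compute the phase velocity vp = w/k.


vp = w / k
= 4.5935e+14 / 4.4610e+07
= 1.0297e+07 m/s

1.0297e+07


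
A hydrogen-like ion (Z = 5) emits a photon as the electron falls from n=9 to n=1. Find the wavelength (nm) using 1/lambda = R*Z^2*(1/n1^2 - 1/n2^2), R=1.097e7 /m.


1/lambda = R * Z^2 * (1/n1^2 - 1/n2^2)
= 1.097e7 * 5^2 * (1/1^2 - 1/9^2)
= 1.097e7 * 25 * (1.0 - 0.012346)
= 2.7086e+08 /m
lambda = 1 / 2.7086e+08
= 3.6919 nm

3.6919


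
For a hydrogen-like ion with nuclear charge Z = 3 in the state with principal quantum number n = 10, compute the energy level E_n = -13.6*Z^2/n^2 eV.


E_n = -13.6 * Z^2 / n^2
= -13.6 * 3^2 / 10^2
= -13.6 * 9 / 100
= -1.224 eV

-1.224


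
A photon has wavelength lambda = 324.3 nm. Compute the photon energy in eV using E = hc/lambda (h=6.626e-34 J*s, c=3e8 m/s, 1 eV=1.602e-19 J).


E = hc / lambda
= (6.626e-34)(3e8) / (324.3e-9)
= 1.9878e-25 / 3.2430e-07
= 6.1295e-19 J
Converting to eV: 6.1295e-19 / 1.602e-19
= 3.8262 eV

3.8262


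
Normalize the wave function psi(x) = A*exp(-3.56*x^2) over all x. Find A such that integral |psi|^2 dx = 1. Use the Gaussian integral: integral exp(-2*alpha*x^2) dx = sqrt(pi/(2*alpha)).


integral |psi|^2 dx = A^2 * sqrt(pi/(2*alpha)) = 1
A^2 = sqrt(2*alpha/pi)
= sqrt(2 * 3.56 / pi)
= 1.505446
A = sqrt(1.505446)
= 1.227

1.227


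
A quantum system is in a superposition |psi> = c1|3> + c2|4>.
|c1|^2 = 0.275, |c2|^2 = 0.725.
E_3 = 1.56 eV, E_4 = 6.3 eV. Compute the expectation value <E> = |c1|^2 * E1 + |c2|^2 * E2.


<E> = |c1|^2 * E1 + |c2|^2 * E2
= 0.275 * 1.56 + 0.725 * 6.3
= 0.429 + 4.5675
= 4.9965 eV

4.9965


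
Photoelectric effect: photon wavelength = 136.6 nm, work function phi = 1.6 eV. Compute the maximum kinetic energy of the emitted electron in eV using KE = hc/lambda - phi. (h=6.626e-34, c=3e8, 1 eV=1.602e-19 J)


E_photon = hc / lambda
= (6.626e-34)(3e8) / (136.6e-9)
= 1.4552e-18 J
= 9.0836 eV
KE = E_photon - phi
= 9.0836 - 1.6
= 7.4836 eV

7.4836


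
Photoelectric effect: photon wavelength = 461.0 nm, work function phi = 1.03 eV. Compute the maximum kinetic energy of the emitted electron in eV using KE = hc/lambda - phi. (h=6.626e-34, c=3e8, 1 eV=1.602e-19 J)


E_photon = hc / lambda
= (6.626e-34)(3e8) / (461.0e-9)
= 4.3119e-19 J
= 2.6916 eV
KE = E_photon - phi
= 2.6916 - 1.03
= 1.6616 eV

1.6616


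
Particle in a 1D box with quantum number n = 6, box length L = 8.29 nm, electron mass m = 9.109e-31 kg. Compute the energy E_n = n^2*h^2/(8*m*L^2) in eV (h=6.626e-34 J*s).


E = n^2 * h^2 / (8 * m * L^2)
= 6^2 * (6.626e-34)^2 / (8 * 9.109e-31 * (8.29e-9)^2)
= 36 * 4.3904e-67 / (8 * 9.109e-31 * 6.8724e-17)
= 3.1560e-20 J
= 0.197 eV

0.197


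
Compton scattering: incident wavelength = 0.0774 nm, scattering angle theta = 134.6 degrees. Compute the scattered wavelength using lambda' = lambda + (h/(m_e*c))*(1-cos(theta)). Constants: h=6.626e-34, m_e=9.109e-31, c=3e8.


Compton wavelength: h/(m_e*c) = 2.4247e-12 m
d_lambda = 2.4247e-12 * (1 - cos(134.6 deg))
= 2.4247e-12 * 1.702153
= 4.1272e-12 m = 0.004127 nm
lambda' = 0.0774 + 0.004127
= 0.081527 nm

0.081527


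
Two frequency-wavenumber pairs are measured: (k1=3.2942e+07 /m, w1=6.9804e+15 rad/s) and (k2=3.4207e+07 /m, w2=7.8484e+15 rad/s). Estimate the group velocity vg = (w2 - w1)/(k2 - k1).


vg = (w2 - w1) / (k2 - k1)
= (7.8484e+15 - 6.9804e+15) / (3.4207e+07 - 3.2942e+07)
= 8.6800e+14 / 1.2650e+06
= 6.8617e+08 m/s

6.8617e+08


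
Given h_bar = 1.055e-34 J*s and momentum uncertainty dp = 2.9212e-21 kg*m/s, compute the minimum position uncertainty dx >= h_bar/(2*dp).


dx = h_bar / (2 * dp)
= 1.055e-34 / (2 * 2.9212e-21)
= 1.055e-34 / 5.8424e-21
= 1.8058e-14 m

1.8058e-14


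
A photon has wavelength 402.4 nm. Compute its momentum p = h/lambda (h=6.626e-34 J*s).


p = h / lambda
= 6.626e-34 / (402.4e-9)
= 6.626e-34 / 4.0240e-07
= 1.6466e-27 kg*m/s

1.6466e-27


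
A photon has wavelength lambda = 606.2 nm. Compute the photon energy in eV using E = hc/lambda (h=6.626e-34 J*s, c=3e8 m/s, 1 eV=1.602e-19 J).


E = hc / lambda
= (6.626e-34)(3e8) / (606.2e-9)
= 1.9878e-25 / 6.0620e-07
= 3.2791e-19 J
Converting to eV: 3.2791e-19 / 1.602e-19
= 2.0469 eV

2.0469


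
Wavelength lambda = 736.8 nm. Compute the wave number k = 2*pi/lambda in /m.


k = 2 * pi / lambda
= 6.2832 / (736.8e-9)
= 6.2832 / 7.3680e-07
= 8.5277e+06 /m

8.5277e+06


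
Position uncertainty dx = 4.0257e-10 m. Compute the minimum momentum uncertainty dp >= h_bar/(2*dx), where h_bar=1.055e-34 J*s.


dp = h_bar / (2 * dx)
= 1.055e-34 / (2 * 4.0257e-10)
= 1.055e-34 / 8.0514e-10
= 1.3103e-25 kg*m/s

1.3103e-25


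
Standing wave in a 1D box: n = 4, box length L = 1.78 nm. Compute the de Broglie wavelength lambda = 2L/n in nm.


lambda = 2L / n
= 2 * 1.78 / 4
= 3.56 / 4
= 0.89 nm

0.89


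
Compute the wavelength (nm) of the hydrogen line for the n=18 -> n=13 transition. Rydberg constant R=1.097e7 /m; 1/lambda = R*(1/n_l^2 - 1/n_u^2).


1/lambda = R * (1/n_l^2 - 1/n_u^2)
= 1.097e7 * (1/13^2 - 1/18^2)
= 1.097e7 * (0.005917 - 0.003086)
= 1.097e7 * 0.002831
= 3.1053e+04 /m
lambda = 1 / 3.1053e+04 = 32202.7818 nm

32202.7818


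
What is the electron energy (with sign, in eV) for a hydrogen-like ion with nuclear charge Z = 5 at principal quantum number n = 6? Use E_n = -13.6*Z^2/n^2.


E_n = -13.6 * Z^2 / n^2
= -13.6 * 5^2 / 6^2
= -13.6 * 25 / 36
= -9.4444 eV

-9.4444


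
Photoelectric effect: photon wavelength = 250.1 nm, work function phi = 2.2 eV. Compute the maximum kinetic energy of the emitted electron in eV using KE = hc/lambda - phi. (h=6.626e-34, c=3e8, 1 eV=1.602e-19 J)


E_photon = hc / lambda
= (6.626e-34)(3e8) / (250.1e-9)
= 7.9480e-19 J
= 4.9613 eV
KE = E_photon - phi
= 4.9613 - 2.2
= 2.7613 eV

2.7613


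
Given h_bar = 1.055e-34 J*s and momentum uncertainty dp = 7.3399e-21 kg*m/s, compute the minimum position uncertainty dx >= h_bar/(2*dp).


dx = h_bar / (2 * dp)
= 1.055e-34 / (2 * 7.3399e-21)
= 1.055e-34 / 1.4680e-20
= 7.1867e-15 m

7.1867e-15


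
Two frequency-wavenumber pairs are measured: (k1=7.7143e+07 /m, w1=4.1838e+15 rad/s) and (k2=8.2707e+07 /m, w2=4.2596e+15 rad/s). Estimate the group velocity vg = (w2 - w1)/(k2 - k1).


vg = (w2 - w1) / (k2 - k1)
= (4.2596e+15 - 4.1838e+15) / (8.2707e+07 - 7.7143e+07)
= 7.5800e+13 / 5.5640e+06
= 1.3623e+07 m/s

1.3623e+07


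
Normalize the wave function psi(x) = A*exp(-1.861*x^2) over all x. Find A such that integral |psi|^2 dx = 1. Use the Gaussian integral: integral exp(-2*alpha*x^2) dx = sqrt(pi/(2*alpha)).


integral |psi|^2 dx = A^2 * sqrt(pi/(2*alpha)) = 1
A^2 = sqrt(2*alpha/pi)
= sqrt(2 * 1.861 / pi)
= 1.088462
A = sqrt(1.088462)
= 1.0433

1.0433


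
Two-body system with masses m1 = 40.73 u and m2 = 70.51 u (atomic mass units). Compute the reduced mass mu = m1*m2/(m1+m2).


mu = m1 * m2 / (m1 + m2)
= 40.73 * 70.51 / (40.73 + 70.51)
= 2871.8723 / 111.24
= 25.8169 u

25.8169


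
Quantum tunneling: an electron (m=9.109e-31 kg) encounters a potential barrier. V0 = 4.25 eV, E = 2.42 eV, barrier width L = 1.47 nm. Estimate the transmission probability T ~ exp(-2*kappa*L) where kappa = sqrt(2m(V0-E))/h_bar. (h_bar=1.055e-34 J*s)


V0 - E = 1.83 eV = 2.9317e-19 J
kappa = sqrt(2 * m * (V0-E)) / h_bar
= sqrt(2 * 9.109e-31 * 2.9317e-19) / 1.055e-34
= 6.9272e+09 /m
2*kappa*L = 2 * 6.9272e+09 * 1.47e-9
= 20.3658
T = exp(-20.3658) = 1.429665e-09

1.429665e-09


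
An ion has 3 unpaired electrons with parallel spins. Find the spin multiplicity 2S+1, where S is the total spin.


Total spin S = N * (1/2) = 3 * 0.5 = 1.5
Spin multiplicity = 2S + 1
= 2 * 1.5 + 1
= 4

4


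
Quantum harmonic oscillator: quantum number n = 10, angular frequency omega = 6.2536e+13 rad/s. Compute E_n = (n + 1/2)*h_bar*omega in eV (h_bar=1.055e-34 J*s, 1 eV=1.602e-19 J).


E = (n + 1/2) * h_bar * omega
= (10 + 0.5) * 1.055e-34 * 6.2536e+13
= 10.5 * 6.5975e-21
= 6.9274e-20 J
= 0.4324 eV

0.4324


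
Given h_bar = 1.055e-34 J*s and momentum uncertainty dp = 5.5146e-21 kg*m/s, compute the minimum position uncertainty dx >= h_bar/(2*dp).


dx = h_bar / (2 * dp)
= 1.055e-34 / (2 * 5.5146e-21)
= 1.055e-34 / 1.1029e-20
= 9.5655e-15 m

9.5655e-15


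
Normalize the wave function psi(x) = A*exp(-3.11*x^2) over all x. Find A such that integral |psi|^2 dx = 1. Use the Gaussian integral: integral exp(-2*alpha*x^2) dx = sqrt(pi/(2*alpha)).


integral |psi|^2 dx = A^2 * sqrt(pi/(2*alpha)) = 1
A^2 = sqrt(2*alpha/pi)
= sqrt(2 * 3.11 / pi)
= 1.407085
A = sqrt(1.407085)
= 1.1862

1.1862


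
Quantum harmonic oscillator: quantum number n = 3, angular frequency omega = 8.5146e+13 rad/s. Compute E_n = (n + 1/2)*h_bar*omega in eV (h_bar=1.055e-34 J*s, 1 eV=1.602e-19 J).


E = (n + 1/2) * h_bar * omega
= (3 + 0.5) * 1.055e-34 * 8.5146e+13
= 3.5 * 8.9829e-21
= 3.1440e-20 J
= 0.1963 eV

0.1963


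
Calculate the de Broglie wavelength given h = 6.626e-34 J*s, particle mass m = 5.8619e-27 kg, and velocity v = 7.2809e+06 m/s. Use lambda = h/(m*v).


lambda = h / (m * v)
= 6.626e-34 / (5.8619e-27 * 7.2809e+06)
= 6.626e-34 / 4.2680e-20
= 1.5525e-14 m

1.5525e-14


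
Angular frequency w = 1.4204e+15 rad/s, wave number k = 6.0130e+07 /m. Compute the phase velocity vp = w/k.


vp = w / k
= 1.4204e+15 / 6.0130e+07
= 2.3622e+07 m/s

2.3622e+07


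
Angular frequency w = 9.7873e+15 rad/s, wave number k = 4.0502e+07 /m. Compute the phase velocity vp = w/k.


vp = w / k
= 9.7873e+15 / 4.0502e+07
= 2.4165e+08 m/s

2.4165e+08


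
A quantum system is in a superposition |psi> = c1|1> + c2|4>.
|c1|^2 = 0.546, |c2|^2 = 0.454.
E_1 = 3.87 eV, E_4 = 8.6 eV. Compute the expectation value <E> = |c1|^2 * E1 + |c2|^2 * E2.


<E> = |c1|^2 * E1 + |c2|^2 * E2
= 0.546 * 3.87 + 0.454 * 8.6
= 2.113 + 3.9044
= 6.0174 eV

6.0174
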